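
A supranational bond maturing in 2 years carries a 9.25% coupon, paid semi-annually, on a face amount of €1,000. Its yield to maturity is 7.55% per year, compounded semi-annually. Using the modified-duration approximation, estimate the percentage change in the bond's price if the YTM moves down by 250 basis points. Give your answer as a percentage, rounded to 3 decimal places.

+4.513%

Periodic yield y = 0.03775. Modified duration first:
  t   CF        PV=CF/(1+0.03775)^t    t·PV
  1        46.25        44.5676        44.5676
  2        46.25        42.9463        85.8927
  3        46.25        41.3841       124.1523
  4     1,046.25       902.1204     3,608.4816
  Σ                  1,031.0184     3,863.0942
P = 1,031.0184; D_Mac = 3.74687 half-year periods = 1.87344 yrs; D_mod = 1.87344/(1+0.03775) = 1.80529 yrs.
ΔP/P ≈ -D_mod · Δy = -1.80529 × (-0.025) = +0.045132 = +4.5132%.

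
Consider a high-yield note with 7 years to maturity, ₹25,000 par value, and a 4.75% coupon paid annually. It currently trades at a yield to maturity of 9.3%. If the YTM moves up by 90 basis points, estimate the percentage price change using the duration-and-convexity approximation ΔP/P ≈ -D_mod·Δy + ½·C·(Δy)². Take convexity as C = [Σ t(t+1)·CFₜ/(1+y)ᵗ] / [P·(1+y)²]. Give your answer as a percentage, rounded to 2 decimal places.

-4.77%

With y = 0.093:
  t   CF        PV=CF/(1+0.093)^t    t·PV        t(t+1)·PV
  1     1,187.50     1,086.4593     1,086.4593       2,172.9186
  2     1,187.50       994.0158     1,988.0316       5,964.0949
  3     1,187.50       909.4381     2,728.3142      10,913.2569
  4     1,187.50       832.0568     3,328.2272      16,641.1359
  5     1,187.50       761.2596     3,806.2982      22,837.7894
  6     1,187.50       696.4864     4,178.9185      29,252.4292
  7    26,187.50    14,052.4778    98,367.3443     786,938.7546
  Σ                 19,332.1938   115,483.5933     874,720.3794
P = 19,332.1938; D_Mac = 5.97364 yrs; D_mod = 5.46536 yrs; C = 37.87458.
Duration effect: -5.46536 × (+0.009) = -0.049188
Convexity effect: 0.5 × 37.87458 × (0.009)² = +0.0015339
ΔP/P ≈ -0.049188 + 0.0015339 = -0.047654 = -4.7654%.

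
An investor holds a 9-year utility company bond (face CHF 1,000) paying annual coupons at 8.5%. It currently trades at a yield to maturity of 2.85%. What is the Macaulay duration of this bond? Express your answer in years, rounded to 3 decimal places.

Periodic yield y = 0.0285. Discount each cash flow and weight by its year:
  t   CF        PV=CF/(1+0.0285)^t    t·PV
  1        85.00        82.6446        82.6446
  2        85.00        80.3545       160.7090
  3        85.00        78.1279       234.3836
  4        85.00        75.9629       303.8517
  5        85.00        73.8580       369.2899
  6        85.00        71.8114       430.8682
  7        85.00        69.8214       488.7501
  8        85.00        67.8867       543.0934
  9     1,085.00       842.5411     7,582.8695
  Σ                  1,443.0085    10,196.4602
Price P = Σ PV = 1,443.0085.
Macaulay duration = Σ(t·PV) / P = 10,196.4602 / 1,443.0085 = 7.06611 years.

7.066 years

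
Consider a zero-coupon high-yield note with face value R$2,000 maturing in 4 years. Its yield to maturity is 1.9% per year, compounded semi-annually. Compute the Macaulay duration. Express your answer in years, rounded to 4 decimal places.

4.0000 years

A zero-coupon bond has a single cash flow at maturity, so its Macaulay duration equals its maturity: 4 years.
(Equivalently: 8 semi-annual periods ÷ 2 = 4 years.)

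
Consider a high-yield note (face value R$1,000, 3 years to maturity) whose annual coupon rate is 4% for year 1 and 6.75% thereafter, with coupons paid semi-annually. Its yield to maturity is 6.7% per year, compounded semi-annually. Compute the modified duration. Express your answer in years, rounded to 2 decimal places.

Periodic yield y = 0.0335. First find Macaulay duration:
  t   CF        PV=CF/(1+0.0335)^t    t·PV
  1        20.00        19.3517        19.3517
  2        20.00        18.7244        37.4489
  3        33.75        30.5733        91.7199
  4        33.75        29.5823       118.3292
  5        33.75        28.6234       143.1171
  6     1,033.75       848.3062     5,089.8371
  Σ                    975.1614     5,499.8039
P = 975.1614; Macaulay duration = 5,499.8039 / 975.1614 = 5.63989 half-year periods = 2.81995 years.
Modified duration = D_Mac / (1 + y) = 2.81995 / 1.0335 = 2.72854 years.

2.73 years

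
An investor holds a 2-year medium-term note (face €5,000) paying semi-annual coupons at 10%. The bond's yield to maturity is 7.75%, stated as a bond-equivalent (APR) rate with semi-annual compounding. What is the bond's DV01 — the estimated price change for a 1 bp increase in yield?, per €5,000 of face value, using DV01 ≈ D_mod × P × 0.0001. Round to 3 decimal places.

€0.934

Periodic yield y = 0.03875.
  t   CF        PV=CF/(1+0.03875)^t    t·PV
  1       250.00       240.6739       240.6739
  2       250.00       231.6957       463.3914
  3       250.00       223.0524       669.1572
  4     5,250.00     4,509.3626    18,037.4503
  Σ                  5,204.7845    19,410.6727
P = 5,204.7845; D_Mac = 3.72939 half-year periods = 1.86470 yrs; D_mod = 1.79513 yrs.
DV01 ≈ 1.79513 × 5,204.7845 × 0.0001 = 0.934328.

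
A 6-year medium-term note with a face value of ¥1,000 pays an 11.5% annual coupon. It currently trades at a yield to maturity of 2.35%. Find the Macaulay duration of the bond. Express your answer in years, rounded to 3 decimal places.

4.915 years

Periodic yield y = 0.0235. Discount each cash flow and weight by its year:
  t   CF        PV=CF/(1+0.0235)^t    t·PV
  1       115.00       112.3596       112.3596
  2       115.00       109.7797       219.5595
  3       115.00       107.2591       321.7774
  4       115.00       104.7964       419.1857
  5       115.00       102.3903       511.9513
  6     1,115.00       969.9465     5,819.6791
  Σ                  1,506.5316     7,404.5124
Price P = Σ PV = 1,506.5316.
Macaulay duration = Σ(t·PV) / P = 7,404.5124 / 1,506.5316 = 4.91494 years.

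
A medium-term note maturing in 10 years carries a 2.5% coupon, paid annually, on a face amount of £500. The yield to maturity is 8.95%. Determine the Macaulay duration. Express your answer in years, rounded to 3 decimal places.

Periodic yield y = 0.0895. Discount each cash flow and weight by its year:
  t   CF        PV=CF/(1+0.0895)^t    t·PV
  1        12.50        11.4732        11.4732
  2        12.50        10.5307        21.0613
  3        12.50         9.6656        28.9968
  4        12.50         8.8716        35.4863
  5        12.50         8.1428        40.7140
  6        12.50         7.4739        44.8433
  7        12.50         6.8599        48.0195
  8        12.50         6.2964        50.3712
  9        12.50         5.7792        52.0125
  10      512.50       217.4811     2,174.8110
  Σ                    292.5743     2,507.7890
Price P = Σ PV = 292.5743.
Macaulay duration = Σ(t·PV) / P = 2,507.7890 / 292.5743 = 8.57146 years.

8.571 years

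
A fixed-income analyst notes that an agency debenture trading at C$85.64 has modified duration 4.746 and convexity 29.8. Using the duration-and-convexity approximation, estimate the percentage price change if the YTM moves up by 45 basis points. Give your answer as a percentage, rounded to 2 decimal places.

Duration effect: -D_mod·Δy = -4.746 × (+0.0045) = -0.021357
Convexity effect: ½·C·(Δy)² = 0.5 × 29.8 × (0.0045)² = +0.000301725
ΔP/P ≈ -0.021357 + 0.000301725 = -0.021055275
= -2.1055275%.

-2.11%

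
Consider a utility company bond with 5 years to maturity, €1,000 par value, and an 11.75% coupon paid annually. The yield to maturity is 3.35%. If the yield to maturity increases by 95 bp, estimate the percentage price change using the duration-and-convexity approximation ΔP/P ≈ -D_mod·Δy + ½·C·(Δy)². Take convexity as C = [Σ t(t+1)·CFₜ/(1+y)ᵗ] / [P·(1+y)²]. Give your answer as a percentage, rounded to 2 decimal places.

With y = 0.0335:
  t   CF        PV=CF/(1+0.0335)^t    t·PV        t(t+1)·PV
  1       117.50       113.6913       113.6913         227.3827
  2       117.50       110.0061       220.0123         660.0368
  3       117.50       106.4404       319.3211       1,277.2846
  4       117.50       102.9902       411.9608       2,059.8042
  5     1,117.50       947.7529     4,738.7646      28,432.5873
  Σ                  1,380.8810     5,803.7501      32,657.0956
P = 1,380.8810; D_Mac = 4.20293 yrs; D_mod = 4.06670 yrs; C = 22.14116.
Duration effect: -4.06670 × (+0.0095) = -0.038634
Convexity effect: 0.5 × 22.14116 × (0.0095)² = +0.0009991
ΔP/P ≈ -0.038634 + 0.0009991 = -0.037635 = -3.7635%.

-3.76%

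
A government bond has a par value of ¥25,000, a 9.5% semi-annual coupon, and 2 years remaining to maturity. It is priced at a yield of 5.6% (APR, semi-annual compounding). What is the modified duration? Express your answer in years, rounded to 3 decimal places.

1.822 years

Periodic yield y = 0.028. First find Macaulay duration:
  t   CF        PV=CF/(1+0.028)^t    t·PV
  1     1,187.50     1,155.1556     1,155.1556
  2     1,187.50     1,123.6923     2,247.3845
  3     1,187.50     1,093.0859     3,279.2576
  4    26,187.50    23,448.8518    93,795.4072
  Σ                 26,820.7855   100,477.2049
P = 26,820.7855; Macaulay duration = 100,477.2049 / 26,820.7855 = 3.74624 half-year periods = 1.87312 years.
Modified duration = D_Mac / (1 + y) = 1.87312 / 1.028 = 1.82210 years.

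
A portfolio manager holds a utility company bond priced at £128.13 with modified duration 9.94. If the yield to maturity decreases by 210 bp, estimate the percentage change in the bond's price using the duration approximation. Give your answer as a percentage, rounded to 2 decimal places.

+20.87%

Duration approximation: ΔP/P ≈ -D_mod · Δy = -9.94 × (-0.021) = +0.208740.
As a percentage: +20.8740%.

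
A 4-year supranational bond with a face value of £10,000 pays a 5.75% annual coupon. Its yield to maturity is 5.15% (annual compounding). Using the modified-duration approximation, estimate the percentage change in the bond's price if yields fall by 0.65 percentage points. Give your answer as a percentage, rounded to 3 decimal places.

Periodic yield y = 0.0515. Modified duration first:
  t   CF        PV=CF/(1+0.0515)^t    t·PV
  1       575.00       546.8379       546.8379
  2       575.00       520.0550     1,040.1100
  3       575.00       494.5839     1,483.7518
  4    10,575.00     8,650.5410    34,602.1639
  Σ                 10,212.0178    37,672.8636
P = 10,212.0178; D_Mac = 3.68907 yrs; D_mod = 3.68907/(1+0.0515) = 3.50839 yrs.
ΔP/P ≈ -D_mod · Δy = -3.50839 × (-0.0065) = +0.022805 = +2.2805%.

+2.280%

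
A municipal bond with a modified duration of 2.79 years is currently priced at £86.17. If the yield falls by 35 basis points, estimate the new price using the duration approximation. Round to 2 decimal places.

£87.01

Duration approximation: ΔP/P ≈ -D_mod · Δy = -2.79 × (-0.0035) = +0.009765.
New price ≈ 86.17 × (1 + 0.009765) = 87.01145005.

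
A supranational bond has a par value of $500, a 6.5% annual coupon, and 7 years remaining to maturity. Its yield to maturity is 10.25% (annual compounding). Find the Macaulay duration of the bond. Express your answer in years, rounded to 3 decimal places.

5.702 years

Periodic yield y = 0.1025. Discount each cash flow and weight by its year:
  t   CF        PV=CF/(1+0.1025)^t    t·PV
  1        32.50        29.4785        29.4785
  2        32.50        26.7378        53.4757
  3        32.50        24.2520        72.7560
  4        32.50        21.9973        87.9891
  5        32.50        19.9522        99.7609
  6        32.50        18.0972       108.5833
  7       532.50       268.9487     1,882.6408
  Σ                    409.4636     2,334.6842
Price P = Σ PV = 409.4636.
Macaulay duration = Σ(t·PV) / P = 2,334.6842 / 409.4636 = 5.70181 years.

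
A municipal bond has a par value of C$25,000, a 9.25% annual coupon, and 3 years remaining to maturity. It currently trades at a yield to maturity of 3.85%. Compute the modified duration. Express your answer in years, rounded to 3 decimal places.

2.668 years

Periodic yield y = 0.0385. First find Macaulay duration:
  t   CF        PV=CF/(1+0.0385)^t    t·PV
  1     2,312.50     2,226.7694     2,226.7694
  2     2,312.50     2,144.2170     4,288.4340
  3    27,312.50    24,386.0776    73,158.2328
  Σ                 28,757.0640    79,673.4363
P = 28,757.0640; Macaulay duration = 79,673.4363 / 28,757.0640 = 2.77057 years.
Modified duration = D_Mac / (1 + y) = 2.77057 / 1.0385 = 2.66786 years.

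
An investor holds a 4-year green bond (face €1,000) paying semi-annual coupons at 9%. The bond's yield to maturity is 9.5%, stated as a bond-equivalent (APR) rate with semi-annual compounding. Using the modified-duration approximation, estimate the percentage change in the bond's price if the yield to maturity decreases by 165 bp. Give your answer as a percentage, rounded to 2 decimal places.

+5.42%

Periodic yield y = 0.0475. Modified duration first:
  t   CF        PV=CF/(1+0.0475)^t    t·PV
  1        45.00        42.9594        42.9594
  2        45.00        41.0114        82.0228
  3        45.00        39.1517       117.4550
  4        45.00        37.3763       149.5052
  5        45.00        35.6814       178.4072
  6        45.00        34.0634       204.3806
  7        45.00        32.5188       227.6315
  8     1,045.00       720.9150     5,767.3197
  Σ                    983.6774     6,769.6814
P = 983.6774; D_Mac = 6.88201 half-year periods = 3.44101 yrs; D_mod = 3.44101/(1+0.0475) = 3.28497 yrs.
ΔP/P ≈ -D_mod · Δy = -3.28497 × (-0.0165) = +0.054202 = +5.4202%.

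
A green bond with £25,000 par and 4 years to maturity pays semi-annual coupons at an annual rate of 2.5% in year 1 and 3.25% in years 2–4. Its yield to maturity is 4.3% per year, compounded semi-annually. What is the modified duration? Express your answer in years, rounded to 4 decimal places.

3.7210 years

Periodic yield y = 0.0215. First find Macaulay duration:
  t   CF        PV=CF/(1+0.0215)^t    t·PV
  1       312.50       305.9227       305.9227
  2       312.50       299.4838       598.9675
  3       406.25       381.1345     1,143.4035
  4       406.25       373.1126     1,492.4503
  5       406.25       365.2595     1,826.2975
  6       406.25       357.5717     2,145.4302
  7       406.25       350.0457     2,450.3201
  8    25,406.25    21,430.5639   171,444.5115
  Σ                 23,863.0944   181,407.3033
P = 23,863.0944; Macaulay duration = 181,407.3033 / 23,863.0944 = 7.60200 half-year periods = 3.80100 years.
Modified duration = D_Mac / (1 + y) = 3.80100 / 1.0215 = 3.72100 years.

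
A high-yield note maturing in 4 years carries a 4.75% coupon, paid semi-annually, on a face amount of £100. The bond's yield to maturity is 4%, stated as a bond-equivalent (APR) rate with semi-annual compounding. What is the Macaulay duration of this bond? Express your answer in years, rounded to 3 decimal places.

3.695 years

Periodic yield y = 0.02. Discount each cash flow and weight by its period:
  t   CF        PV=CF/(1+0.02)^t    t·PV
  1        2.375         2.3284         2.3284
  2        2.375         2.2828         4.5656
  3        2.375         2.2380         6.7140
  4        2.375         2.1941         8.7765
  5        2.375         2.1511        10.7556
  6        2.375         2.1089        12.6536
  7        2.375         2.0676        14.4731
  8      102.375        87.3761       699.0086
  Σ                    102.7471       759.2754
Price P = Σ PV = 102.7471.
Macaulay duration = Σ(t·PV) / P = 759.2754 / 102.7471 = 7.38975 half-year periods.
In years: 7.38975 / 2 = 3.69488 years.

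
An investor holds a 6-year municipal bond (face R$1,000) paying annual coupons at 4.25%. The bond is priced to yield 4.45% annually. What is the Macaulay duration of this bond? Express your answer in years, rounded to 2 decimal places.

5.42 years

Periodic yield y = 0.0445. Discount each cash flow and weight by its year:
  t   CF        PV=CF/(1+0.0445)^t    t·PV
  1        42.50        40.6893        40.6893
  2        42.50        38.9558        77.9116
  3        42.50        37.2961       111.8883
  4        42.50        35.7071       142.8286
  5        42.50        34.1859       170.9294
  6     1,042.50       802.8333     4,817.0000
  Σ                    989.6676     5,361.2472
Price P = Σ PV = 989.6676.
Macaulay duration = Σ(t·PV) / P = 5,361.2472 / 989.6676 = 5.41722 years.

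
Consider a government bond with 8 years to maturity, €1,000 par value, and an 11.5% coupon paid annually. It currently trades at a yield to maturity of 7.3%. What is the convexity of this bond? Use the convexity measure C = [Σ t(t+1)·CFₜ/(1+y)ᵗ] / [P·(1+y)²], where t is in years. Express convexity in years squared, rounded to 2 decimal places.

With y = 0.073:
  t   CF        PV=CF/(1+0.073)^t    t·PV        t(t+1)·PV
  1       115.00       107.1761       107.1761         214.3523
  2       115.00        99.8846       199.7691         599.3074
  3       115.00        93.0891       279.2672       1,117.0688
  4       115.00        86.7559       347.0235       1,735.1177
  5       115.00        80.8536       404.2679       2,425.6073
  6       115.00        75.3528       452.1169       3,164.8184
  7       115.00        70.2263       491.5841       3,932.6728
  8     1,115.00       634.5664     5,076.5314      45,688.7828
  Σ                  1,247.9048     7,357.7363      58,877.7275
P = 1,247.9048.
Convexity = Σ t(t+1)·PV / [P·(1+y)²] = 58,877.7275 / (1,247.9048 × 1.151329) = 40.97983.

40.98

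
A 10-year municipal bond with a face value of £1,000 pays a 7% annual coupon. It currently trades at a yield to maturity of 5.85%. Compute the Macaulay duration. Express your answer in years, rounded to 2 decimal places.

Periodic yield y = 0.0585. Discount each cash flow and weight by its year:
  t   CF        PV=CF/(1+0.0585)^t    t·PV
  1        70.00        66.1313        66.1313
  2        70.00        62.4764       124.9529
  3        70.00        59.0236       177.0707
  4        70.00        55.7615       223.0461
  5        70.00        52.6798       263.3988
  6        70.00        49.7683       298.6098
  7        70.00        47.0178       329.1244
  8        70.00        44.4192       355.3539
  9        70.00        41.9643       377.6790
  10    1,070.00       606.0035     6,060.0353
  Σ                  1,085.2458     8,275.4022
Price P = Σ PV = 1,085.2458.
Macaulay duration = Σ(t·PV) / P = 8,275.4022 / 1,085.2458 = 7.62537 years.

7.63 years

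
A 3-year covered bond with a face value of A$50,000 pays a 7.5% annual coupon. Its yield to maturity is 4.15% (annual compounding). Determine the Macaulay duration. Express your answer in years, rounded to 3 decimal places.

2.805 years

Periodic yield y = 0.0415. Discount each cash flow and weight by its year:
  t   CF        PV=CF/(1+0.0415)^t    t·PV
  1     3,750.00     3,600.5761     3,600.5761
  2     3,750.00     3,457.1062     6,914.2124
  3    53,750.00    47,577.3935   142,732.1805
  Σ                 54,635.0758   153,246.9689
Price P = Σ PV = 54,635.0758.
Macaulay duration = Σ(t·PV) / P = 153,246.9689 / 54,635.0758 = 2.80492 years.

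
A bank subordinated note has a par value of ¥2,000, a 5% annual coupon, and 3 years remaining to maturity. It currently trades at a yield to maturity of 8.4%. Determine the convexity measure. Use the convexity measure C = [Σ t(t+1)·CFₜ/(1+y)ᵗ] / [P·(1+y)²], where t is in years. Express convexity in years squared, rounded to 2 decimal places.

9.54

With y = 0.084:
  t   CF        PV=CF/(1+0.084)^t    t·PV        t(t+1)·PV
  1       100.00        92.2509        92.2509         184.5018
  2       100.00        85.1023       170.2047         510.6140
  3     2,100.00     1,648.6613     4,945.9840      19,783.9358
  Σ                  1,826.0146     5,208.4395      20,479.0516
P = 1,826.0146.
Convexity = Σ t(t+1)·PV / [P·(1+y)²] = 20,479.0516 / (1,826.0146 × 1.175056) = 9.54436.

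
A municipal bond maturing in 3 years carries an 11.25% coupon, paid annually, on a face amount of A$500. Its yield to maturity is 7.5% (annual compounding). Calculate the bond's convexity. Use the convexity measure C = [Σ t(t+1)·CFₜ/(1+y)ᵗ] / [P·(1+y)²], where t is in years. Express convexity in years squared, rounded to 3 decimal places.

9.098

With y = 0.075:
  t   CF        PV=CF/(1+0.075)^t    t·PV        t(t+1)·PV
  1        56.25        52.3256        52.3256         104.6512
  2        56.25        48.6750        97.3499         292.0498
  3       556.25       447.7593     1,343.2780       5,373.1118
  Σ                    548.7599     1,492.9535       5,769.8127
P = 548.7599.
Convexity = Σ t(t+1)·PV / [P·(1+y)²] = 5,769.8127 / (548.7599 × 1.155625) = 9.09835.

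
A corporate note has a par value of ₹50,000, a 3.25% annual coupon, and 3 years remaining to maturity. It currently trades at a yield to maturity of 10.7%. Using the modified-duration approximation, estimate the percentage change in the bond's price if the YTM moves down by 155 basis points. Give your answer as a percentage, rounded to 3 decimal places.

+4.054%

Periodic yield y = 0.107. Modified duration first:
  t   CF        PV=CF/(1+0.107)^t    t·PV
  1     1,625.00     1,467.9313     1,467.9313
  2     1,625.00     1,326.0446     2,652.0892
  3    51,625.00    38,055.4798   114,166.4394
  Σ                 40,849.4557   118,286.4599
P = 40,849.4557; D_Mac = 2.89567 yrs; D_mod = 2.89567/(1+0.107) = 2.61578 yrs.
ΔP/P ≈ -D_mod · Δy = -2.61578 × (-0.0155) = +0.040545 = +4.0545%.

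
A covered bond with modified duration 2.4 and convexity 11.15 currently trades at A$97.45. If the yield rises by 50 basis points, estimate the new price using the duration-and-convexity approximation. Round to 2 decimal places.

A$96.29

Duration effect: -D_mod·Δy = -2.4 × (+0.005) = -0.012000
Convexity effect: ½·C·(Δy)² = 0.5 × 11.15 × (0.005)² = +0.000139375
ΔP/P ≈ -0.012000 + 0.000139375 = -0.011860625
New price ≈ 97.45 × (1 - 0.011860625) = 96.29418209375.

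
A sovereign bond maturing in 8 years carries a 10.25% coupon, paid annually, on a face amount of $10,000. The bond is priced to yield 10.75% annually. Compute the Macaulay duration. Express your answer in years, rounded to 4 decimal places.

Periodic yield y = 0.1075. Discount each cash flow and weight by its year:
  t   CF        PV=CF/(1+0.1075)^t    t·PV
  1     1,025.00       925.5079       925.5079
  2     1,025.00       835.6730     1,671.3461
  3     1,025.00       754.5581     2,263.6742
  4     1,025.00       681.3165     2,725.2661
  5     1,025.00       615.1842     3,075.9211
  6     1,025.00       555.4711     3,332.8265
  7     1,025.00       501.5540     3,510.8782
  8    11,025.00     4,871.1188    38,968.9502
  Σ                  9,740.3836    56,474.3703
Price P = Σ PV = 9,740.3836.
Macaulay duration = Σ(t·PV) / P = 56,474.3703 / 9,740.3836 = 5.79796 years.

5.7980 years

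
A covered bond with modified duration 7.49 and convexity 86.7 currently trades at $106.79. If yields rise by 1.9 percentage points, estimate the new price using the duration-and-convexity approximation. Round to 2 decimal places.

$93.26

Duration effect: -D_mod·Δy = -7.49 × (+0.019) = -0.142310
Convexity effect: ½·C·(Δy)² = 0.5 × 86.7 × (0.019)² = +0.01564935
ΔP/P ≈ -0.142310 + 0.01564935 = -0.12666065
New price ≈ 106.79 × (1 - 0.12666065) = 93.2639091865.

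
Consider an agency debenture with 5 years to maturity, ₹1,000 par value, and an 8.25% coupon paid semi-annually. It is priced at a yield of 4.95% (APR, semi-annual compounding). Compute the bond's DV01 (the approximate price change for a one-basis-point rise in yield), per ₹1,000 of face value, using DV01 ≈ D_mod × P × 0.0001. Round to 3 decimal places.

₹0.476

Periodic yield y = 0.02475.
  t   CF        PV=CF/(1+0.02475)^t    t·PV
  1        41.25        40.2537        40.2537
  2        41.25        39.2815        78.5630
  3        41.25        38.3328       114.9983
  4        41.25        37.4069       149.6278
  5        41.25        36.5035       182.5174
  6        41.25        35.6218       213.7311
  7        41.25        34.7615       243.3305
  8        41.25        33.9219       271.3754
  9        41.25        33.1026       297.9237
  10    1,041.25       815.4095     8,154.0946
  Σ                  1,144.5958     9,746.4155
P = 1,144.5958; D_Mac = 8.51516 half-year periods = 4.25758 yrs; D_mod = 4.15475 yrs.
DV01 ≈ 4.15475 × 1,144.5958 × 0.0001 = 0.475551.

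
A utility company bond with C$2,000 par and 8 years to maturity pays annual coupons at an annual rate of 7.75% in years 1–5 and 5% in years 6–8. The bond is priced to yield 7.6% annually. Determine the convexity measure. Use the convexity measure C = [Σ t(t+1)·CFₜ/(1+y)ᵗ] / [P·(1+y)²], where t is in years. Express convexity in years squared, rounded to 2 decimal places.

44.27

With y = 0.076:
  t   CF        PV=CF/(1+0.076)^t    t·PV        t(t+1)·PV
  1       155.00       144.0520       144.0520         288.1041
  2       155.00       133.8774       267.7547         803.2642
  3       155.00       124.4213       373.2640       1,493.0561
  4       155.00       115.6332       462.5329       2,312.6644
  5       155.00       107.4658       537.3291       3,223.9745
  6       100.00        64.4357       386.6140       2,706.2983
  7       100.00        59.8845       419.1912       3,353.5295
  8     2,100.00     1,168.7487     9,349.9892      84,149.9032
  Σ                  1,918.5186    11,940.7272      98,330.7942
P = 1,918.5186.
Convexity = Σ t(t+1)·PV / [P·(1+y)²] = 98,330.7942 / (1,918.5186 × 1.157776) = 44.26893.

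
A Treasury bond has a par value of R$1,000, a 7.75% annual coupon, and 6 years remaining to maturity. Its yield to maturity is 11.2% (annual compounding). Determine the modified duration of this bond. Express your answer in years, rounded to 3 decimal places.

4.433 years

Periodic yield y = 0.112. First find Macaulay duration:
  t   CF        PV=CF/(1+0.112)^t    t·PV
  1        77.50        69.6942        69.6942
  2        77.50        62.6747       125.3494
  3        77.50        56.3621       169.0864
  4        77.50        50.6854       202.7414
  5        77.50        45.5804       227.9018
  6     1,077.50       569.8867     3,419.3205
  Σ                    854.8835     4,214.0937
P = 854.8835; Macaulay duration = 4,214.0937 / 854.8835 = 4.92944 years.
Modified duration = D_Mac / (1 + y) = 4.92944 / 1.112 = 4.43295 years.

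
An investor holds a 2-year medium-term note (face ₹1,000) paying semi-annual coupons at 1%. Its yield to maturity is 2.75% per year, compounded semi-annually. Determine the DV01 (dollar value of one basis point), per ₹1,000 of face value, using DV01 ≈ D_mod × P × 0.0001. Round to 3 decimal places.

₹0.189

Periodic yield y = 0.01375.
  t   CF        PV=CF/(1+0.01375)^t    t·PV
  1         5.00         4.9322         4.9322
  2         5.00         4.8653         9.7306
  3         5.00         4.7993        14.3979
  4     1,005.00       951.5741     3,806.2962
  Σ                    966.1708     3,835.3569
P = 966.1708; D_Mac = 3.96965 half-year periods = 1.98482 yrs; D_mod = 1.95790 yrs.
DV01 ≈ 1.95790 × 966.1708 × 0.0001 = 0.189167.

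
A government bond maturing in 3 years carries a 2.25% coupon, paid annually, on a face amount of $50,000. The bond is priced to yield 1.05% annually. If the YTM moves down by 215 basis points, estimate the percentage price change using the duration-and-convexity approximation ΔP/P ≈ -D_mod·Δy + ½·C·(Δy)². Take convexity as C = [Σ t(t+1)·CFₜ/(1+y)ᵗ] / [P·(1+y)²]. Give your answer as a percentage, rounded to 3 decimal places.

+6.510%

With y = 0.0105:
  t   CF        PV=CF/(1+0.0105)^t    t·PV        t(t+1)·PV
  1     1,125.00     1,113.3102     1,113.3102       2,226.6205
  2     1,125.00     1,101.7420     2,203.4839       6,610.4517
  3    51,125.00    49,547.7990   148,643.3971     594,573.5885
  Σ                 51,762.8512   151,960.1913     603,410.6607
P = 51,762.8512; D_Mac = 2.93570 yrs; D_mod = 2.90520 yrs; C = 11.41622.
Duration effect: -2.90520 × (-0.0215) = +0.062462
Convexity effect: 0.5 × 11.41622 × (-0.0215)² = +0.0026386
ΔP/P ≈ +0.062462 + 0.0026386 = +0.065100 = +6.5100%.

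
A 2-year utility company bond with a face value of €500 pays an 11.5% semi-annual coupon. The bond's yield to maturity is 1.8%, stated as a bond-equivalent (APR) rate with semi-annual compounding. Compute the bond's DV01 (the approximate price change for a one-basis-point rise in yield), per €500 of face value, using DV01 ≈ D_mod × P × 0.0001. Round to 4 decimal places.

€0.1095

Periodic yield y = 0.009.
  t   CF        PV=CF/(1+0.009)^t    t·PV
  1        28.75        28.4936        28.4936
  2        28.75        28.2394        56.4788
  3        28.75        27.9875        83.9625
  4       528.75       510.1357     2,040.5428
  Σ                    594.8562     2,209.4777
P = 594.8562; D_Mac = 3.71431 half-year periods = 1.85715 yrs; D_mod = 1.84059 yrs.
DV01 ≈ 1.84059 × 594.8562 × 0.0001 = 0.109488.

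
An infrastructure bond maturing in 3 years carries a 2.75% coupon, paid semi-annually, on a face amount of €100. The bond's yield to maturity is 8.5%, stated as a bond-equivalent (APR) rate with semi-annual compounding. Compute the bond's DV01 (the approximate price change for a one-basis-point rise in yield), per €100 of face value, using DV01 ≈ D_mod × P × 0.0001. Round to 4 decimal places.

€0.0236

Periodic yield y = 0.0425.
  t   CF        PV=CF/(1+0.0425)^t    t·PV
  1        1.375         1.3189         1.3189
  2        1.375         1.2652         2.5303
  3        1.375         1.2136         3.6408
  4        1.375         1.1641         4.6565
  5        1.375         1.1167         5.5833
  6      101.375        78.9722       473.8335
  Σ                     85.0507       491.5634
P = 85.0507; D_Mac = 5.77965 half-year periods = 2.88982 yrs; D_mod = 2.77201 yrs.
DV01 ≈ 2.77201 × 85.0507 × 0.0001 = 0.023576.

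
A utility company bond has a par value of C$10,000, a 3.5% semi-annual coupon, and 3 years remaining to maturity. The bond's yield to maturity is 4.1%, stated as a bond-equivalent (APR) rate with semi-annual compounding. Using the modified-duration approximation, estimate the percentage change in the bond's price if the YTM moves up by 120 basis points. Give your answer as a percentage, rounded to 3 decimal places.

Periodic yield y = 0.0205. Modified duration first:
  t   CF        PV=CF/(1+0.0205)^t    t·PV
  1       175.00       171.4846       171.4846
  2       175.00       168.0398       336.0795
  3       175.00       164.6641       493.9924
  4       175.00       161.3563       645.4253
  5       175.00       158.1150       790.5749
  6    10,175.00     9,008.5805    54,051.4830
  Σ                  9,832.2403    56,489.0397
P = 9,832.2403; D_Mac = 5.74529 half-year periods = 2.87264 yrs; D_mod = 2.87264/(1+0.0205) = 2.81494 yrs.
ΔP/P ≈ -D_mod · Δy = -2.81494 × (+0.012) = -0.033779 = -3.3779%.

-3.378%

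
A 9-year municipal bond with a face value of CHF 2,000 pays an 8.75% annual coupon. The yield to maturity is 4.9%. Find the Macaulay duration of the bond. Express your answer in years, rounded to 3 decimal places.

Periodic yield y = 0.049. Discount each cash flow and weight by its year:
  t   CF        PV=CF/(1+0.049)^t    t·PV
  1       175.00       166.8255       166.8255
  2       175.00       159.0329       318.0659
  3       175.00       151.6043       454.8130
  4       175.00       144.5227       578.0908
  5       175.00       137.7719       688.8594
  6       175.00       131.3364       788.0184
  7       175.00       125.2015       876.4107
  8       175.00       119.3532       954.8258
  9     2,175.00     1,414.0992    12,726.8925
  Σ                  2,549.7477    17,552.8021
Price P = Σ PV = 2,549.7477.
Macaulay duration = Σ(t·PV) / P = 17,552.8021 / 2,549.7477 = 6.88413 years.

6.884 years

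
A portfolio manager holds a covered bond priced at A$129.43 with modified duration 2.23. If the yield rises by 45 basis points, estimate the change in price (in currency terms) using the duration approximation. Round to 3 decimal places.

Duration approximation: ΔP/P ≈ -D_mod · Δy = -2.23 × (+0.0045) = -0.010035.
ΔP ≈ 129.43 × (-0.010035) = -1.29883005.

-A$1.299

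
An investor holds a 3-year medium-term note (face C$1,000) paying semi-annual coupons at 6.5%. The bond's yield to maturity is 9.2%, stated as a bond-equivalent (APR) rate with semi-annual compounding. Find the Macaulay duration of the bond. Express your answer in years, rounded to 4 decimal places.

2.7638 years

Periodic yield y = 0.046. Discount each cash flow and weight by its period:
  t   CF        PV=CF/(1+0.046)^t    t·PV
  1        32.50        31.0707        31.0707
  2        32.50        29.7043        59.4087
  3        32.50        28.3980        85.1941
  4        32.50        27.1492       108.5967
  5        32.50        25.9552       129.7762
  6     1,032.50       788.3153     4,729.8918
  Σ                    930.5928     5,143.9382
Price P = Σ PV = 930.5928.
Macaulay duration = Σ(t·PV) / P = 5,143.9382 / 930.5928 = 5.52759 half-year periods.
In years: 5.52759 / 2 = 2.76380 years.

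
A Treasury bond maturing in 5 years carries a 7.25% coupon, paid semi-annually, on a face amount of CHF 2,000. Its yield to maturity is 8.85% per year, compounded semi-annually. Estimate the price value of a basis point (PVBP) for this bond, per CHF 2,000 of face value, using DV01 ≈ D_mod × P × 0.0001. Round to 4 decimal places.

Periodic yield y = 0.04425.
  t   CF        PV=CF/(1+0.04425)^t    t·PV
  1        72.50        69.4278        69.4278
  2        72.50        66.4858       132.9716
  3        72.50        63.6685       191.0055
  4        72.50        60.9705       243.8822
  5        72.50        58.3869       291.9346
  6        72.50        55.9128       335.4767
  7        72.50        53.5435       374.8044
  8        72.50        51.2746       410.1967
  9        72.50        49.1018       441.9164
  10    2,072.50     1,344.1561    13,441.5608
  Σ                  1,872.9283    15,933.1767
P = 1,872.9283; D_Mac = 8.50709 half-year periods = 4.25355 yrs; D_mod = 4.07330 yrs.
DV01 ≈ 4.07330 × 1,872.9283 × 0.0001 = 0.762900.

CHF 0.7629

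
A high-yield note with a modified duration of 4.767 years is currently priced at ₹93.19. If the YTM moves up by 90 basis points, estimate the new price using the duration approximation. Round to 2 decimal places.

Duration approximation: ΔP/P ≈ -D_mod · Δy = -4.767 × (+0.009) = -0.042903.
New price ≈ 93.19 × (1 - 0.042903) = 89.19186943.

₹89.19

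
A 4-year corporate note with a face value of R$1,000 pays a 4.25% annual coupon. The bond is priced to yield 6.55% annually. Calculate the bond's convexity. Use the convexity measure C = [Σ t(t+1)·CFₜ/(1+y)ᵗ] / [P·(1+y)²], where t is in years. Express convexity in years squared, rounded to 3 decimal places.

With y = 0.0655:
  t   CF        PV=CF/(1+0.0655)^t    t·PV        t(t+1)·PV
  1        42.50        39.8874        39.8874          79.7748
  2        42.50        37.4354        74.8707         224.6122
  3        42.50        35.1341       105.4022         421.6089
  4     1,042.50       808.8393     3,235.3572      16,176.7861
  Σ                    921.2961     3,455.5176      16,902.7820
P = 921.2961.
Convexity = Σ t(t+1)·PV / [P·(1+y)²] = 16,902.7820 / (921.2961 × 1.135290) = 16.16040.

16.160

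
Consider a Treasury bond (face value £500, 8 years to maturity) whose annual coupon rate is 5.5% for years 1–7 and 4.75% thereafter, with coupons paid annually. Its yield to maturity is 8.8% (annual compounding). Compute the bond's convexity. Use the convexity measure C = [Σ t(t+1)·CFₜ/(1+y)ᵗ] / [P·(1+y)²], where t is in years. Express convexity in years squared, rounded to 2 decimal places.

46.05

With y = 0.088:
  t   CF        PV=CF/(1+0.088)^t    t·PV        t(t+1)·PV
  1        27.50        25.2757        25.2757          50.5515
  2        27.50        23.2314        46.4627         139.3882
  3        27.50        21.3524        64.0571         256.2284
  4        27.50        19.6253        78.5013         392.5067
  5        27.50        18.0380        90.1900         541.1398
  6        27.50        16.5790        99.4742         696.3196
  7        27.50        15.2381       106.6666         853.3328
  8       523.75       266.7429     2,133.9432      19,205.4890
  Σ                    406.0828     2,644.5709      22,134.9561
P = 406.0828.
Convexity = Σ t(t+1)·PV / [P·(1+y)²] = 22,134.9561 / (406.0828 × 1.183744) = 46.04752.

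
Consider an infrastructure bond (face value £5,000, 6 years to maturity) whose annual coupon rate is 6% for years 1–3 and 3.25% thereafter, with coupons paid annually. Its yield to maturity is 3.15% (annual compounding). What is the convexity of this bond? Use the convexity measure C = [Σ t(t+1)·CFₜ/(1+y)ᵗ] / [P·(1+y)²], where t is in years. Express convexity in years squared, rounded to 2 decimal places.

33.43

With y = 0.0315:
  t   CF        PV=CF/(1+0.0315)^t    t·PV        t(t+1)·PV
  1       300.00       290.8386       290.8386         581.6772
  2       300.00       281.9569       563.9139       1,691.7416
  3       300.00       273.3465       820.0396       3,280.1583
  4       162.50       143.5412       574.1646       2,870.8231
  5       162.50       139.1577       695.7884       4,174.7306
  6     5,162.50     4,285.9260    25,715.5561     180,008.8930
  Σ                  5,414.7669    28,660.3012     192,608.0239
P = 5,414.7669.
Convexity = Σ t(t+1)·PV / [P·(1+y)²] = 192,608.0239 / (5,414.7669 × 1.063992) = 33.43152.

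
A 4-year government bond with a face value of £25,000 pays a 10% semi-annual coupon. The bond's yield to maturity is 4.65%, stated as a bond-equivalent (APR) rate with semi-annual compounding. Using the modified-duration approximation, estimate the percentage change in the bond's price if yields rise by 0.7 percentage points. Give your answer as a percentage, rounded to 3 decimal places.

-2.362%

Periodic yield y = 0.02325. Modified duration first:
  t   CF        PV=CF/(1+0.02325)^t    t·PV
  1     1,250.00     1,221.5978     1,221.5978
  2     1,250.00     1,193.8410     2,387.6821
  3     1,250.00     1,166.7149     3,500.1448
  4     1,250.00     1,140.2052     4,560.8206
  5     1,250.00     1,114.2977     5,571.4887
  6     1,250.00     1,088.9790     6,533.8738
  7     1,250.00     1,064.2355     7,449.6485
  8    26,250.00    21,841.1389   174,729.1114
  Σ                 29,831.0101   205,954.3676
P = 29,831.0101; D_Mac = 6.90404 half-year periods = 3.45202 yrs; D_mod = 3.45202/(1+0.02325) = 3.37358 yrs.
ΔP/P ≈ -D_mod · Δy = -3.37358 × (+0.007) = -0.023615 = -2.3615%.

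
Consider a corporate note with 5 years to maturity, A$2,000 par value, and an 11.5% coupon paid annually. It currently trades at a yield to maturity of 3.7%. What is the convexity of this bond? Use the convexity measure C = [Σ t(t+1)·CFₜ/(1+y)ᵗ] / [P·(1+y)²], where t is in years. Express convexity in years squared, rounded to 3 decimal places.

With y = 0.037:
  t   CF        PV=CF/(1+0.037)^t    t·PV        t(t+1)·PV
  1       230.00       221.7936       221.7936         443.5873
  2       230.00       213.8801       427.7601       1,283.2804
  3       230.00       206.2489       618.7466       2,474.9864
  4       230.00       198.8899       795.5597       3,977.7987
  5     2,230.00     1,859.5638     9,297.8190      55,786.9137
  Σ                  2,700.3763    11,361.6791      63,966.5666
P = 2,700.3763.
Convexity = Σ t(t+1)·PV / [P·(1+y)²] = 63,966.5666 / (2,700.3763 × 1.075369) = 22.02781.

22.028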